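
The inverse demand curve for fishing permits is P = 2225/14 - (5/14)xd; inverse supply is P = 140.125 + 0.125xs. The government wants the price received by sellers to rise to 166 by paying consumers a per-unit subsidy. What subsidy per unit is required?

Required subsidy s = 81 per unit

At a seller price of 166, quantity supplied is -1121 + 8·166 = 207.
Buyers absorb 207 only when they pay Pb = 2225/14 − (5/14)·207 = 85.
s = Ps − Pb = 166 − 85 = 81.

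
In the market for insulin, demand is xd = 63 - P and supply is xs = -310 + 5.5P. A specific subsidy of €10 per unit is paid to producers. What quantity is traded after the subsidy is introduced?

Pre-subsidy: 63 - P = -310 + 5.5P gives P* = 746/13, x* = 73/13.
With the subsidy, sellers receive Ps = Pb + 10 for each unit, where Pb is the price buyers pay.
Supply in terms of Pb becomes xs = -310 + 5.5(Pb + 10) = -255 + 5.5Pb. Setting this equal to demand: 63 - Pb = -255 + 5.5Pb, so Pb = 636/13.
Sellers receive Ps = 636/13 + 10 = 766/13; x' = 63 − 1·(636/13) = 183/13.

x' = 183/13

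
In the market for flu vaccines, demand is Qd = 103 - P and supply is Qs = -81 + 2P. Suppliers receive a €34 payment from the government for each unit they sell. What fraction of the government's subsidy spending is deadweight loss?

Pre-subsidy: 103 - P = -81 + 2P gives P* = 184/3, Q* = 125/3.
With the subsidy, sellers receive Ps = Pb + 34 for each unit, where Pb is the price buyers pay.
Supply in terms of Pb becomes Qs = -81 + 2(Pb + 34) = -13 + 2Pb. Setting this equal to demand: 103 - Pb = -13 + 2Pb, so Pb = 116/3.
Sellers receive Ps = 116/3 + 34 = 218/3; Q' = 103 − 1·(116/3) = 193/3.
ΔCS = ½(125/3 + 193/3)(184/3 − 116/3) = 3604/3; ΔPS = ½(125/3 + 193/3)(218/3 − 184/3) = 1802/3.
Government spending = 34 × 193/3 = 6562/3.
DWL = ½ × 34 × (193/3 − 125/3) = 1156/3; fraction = (1156/3) / (6562/3) = 34/193.

DWL / government spending = 34/193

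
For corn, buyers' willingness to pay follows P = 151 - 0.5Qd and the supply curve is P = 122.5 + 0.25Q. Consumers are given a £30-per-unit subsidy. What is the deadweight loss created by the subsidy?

Deadweight loss = £600

Pre-subsidy: 151 - 0.5Q = 122.5 + 0.25Q gives Q* = 38 and P* = 132.
With the rebate, buyers effectively pay Pb = Ps − 30, where Ps is the price sellers receive.
On the curves, Pb = 151 - 0.5Q and Ps = 122.5 + 0.25Q; the wedge Ps − Pb = 30 gives 122.5 + 0.25Q − (151 - 0.5Q) = 30, so Q' = 78.
Then Pb = 151 − 0.5·78 = 112 and Ps = 122.5 + 0.25·78 = 142.
The subsidy expands output by 78 − 38 = 40 past the efficient level; on those units the gap between marginal cost and willingness to pay runs from 0 up to 30.
DWL = ½ × 30 × 40 = 600.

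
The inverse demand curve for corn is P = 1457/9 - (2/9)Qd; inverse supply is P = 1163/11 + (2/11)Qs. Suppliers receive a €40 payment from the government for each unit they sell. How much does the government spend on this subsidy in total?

Pre-subsidy: 1457/9 - (2/9)Q = 1163/11 + (2/11)Q gives Q* = 139 and P* = 131.
With the subsidy, sellers receive Ps = Pb + 40 for each unit, where Pb is the price buyers pay.
On the curves, Pb = 1457/9 - (2/9)Q and Ps = 1163/11 + (2/11)Q; the wedge Ps − Pb = 40 gives 1163/11 + (2/11)Q − (1457/9 - (2/9)Q) = 40, so Q' = 238.
Then Pb = 1457/9 − (2/9)·238 = 109 and Ps = 1163/11 + (2/11)·238 = 149.
Government outlay = subsidy × quantity = 40 × 238 = 9520.

Government cost = €9520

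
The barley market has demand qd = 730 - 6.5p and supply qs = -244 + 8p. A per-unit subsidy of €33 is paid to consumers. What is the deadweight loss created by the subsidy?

Pre-subsidy: 730 - 6.5p = -244 + 8p gives p* = 1948/29, q* = 8508/29.
With the rebate, buyers effectively pay pb = ps − 33, where ps is the price sellers receive.
Demand in terms of ps becomes qd = 730 − 6.5(ps − 33) = 944.5 - 6.5ps. Setting this equal to supply: 944.5 - 6.5ps = -244 + 8ps, so ps = 2377/29.
Buyers pay pb = 2377/29 − 33 = 1420/29; q' = -244 + 8·(2377/29) = 11940/29.
The subsidy expands output by 11940/29 − 8508/29 = 3432/29 past the efficient level; on those units the gap between marginal cost and willingness to pay runs from 0 up to 33.
DWL = ½ × 33 × 3432/29 = 56628/29.

Deadweight loss = 56628/29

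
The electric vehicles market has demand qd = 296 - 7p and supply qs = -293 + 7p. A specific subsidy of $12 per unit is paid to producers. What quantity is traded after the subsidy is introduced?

Pre-subsidy: 296 - 7p = -293 + 7p gives p* = 589/14, q* = 1.5.
With the subsidy, sellers receive ps = pb + 12 for each unit, where pb is the price buyers pay.
Supply in terms of pb becomes qs = -293 + 7(pb + 12) = -209 + 7pb. Setting this equal to demand: 296 - 7pb = -209 + 7pb, so pb = 505/14.
Sellers receive ps = 505/14 + 12 = 673/14; q' = 296 − 7·(505/14) = 43.5.

q' = 43.5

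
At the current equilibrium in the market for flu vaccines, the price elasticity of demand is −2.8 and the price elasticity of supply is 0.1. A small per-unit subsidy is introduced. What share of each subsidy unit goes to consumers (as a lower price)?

For a small subsidy around the equilibrium, the benefit split depends on the relative slopes, which at a point are proportional to the elasticities.
Buyer share = εs/(εs + |εd|) = 0.1/(0.1 + 2.8) = 1/29; seller share = |εd|/(εs + |εd|) = 28/29.

Consumer share = 1/29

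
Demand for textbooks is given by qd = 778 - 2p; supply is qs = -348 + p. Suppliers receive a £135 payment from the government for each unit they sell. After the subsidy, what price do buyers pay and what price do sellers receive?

Buyers pay 991/3; sellers receive 1396/3

Pre-subsidy: 778 - 2p = -348 + p gives p* = 1126/3, q* = 82/3.
With the subsidy, sellers receive ps = pb + 135 for each unit, where pb is the price buyers pay.
Supply in terms of pb becomes qs = -348 + 1(pb + 135) = -213 + pb. Setting this equal to demand: 778 - 2pb = -213 + pb, so pb = 991/3.
Sellers receive ps = 991/3 + 135 = 1396/3; q' = 778 − 2·(991/3) = 352/3.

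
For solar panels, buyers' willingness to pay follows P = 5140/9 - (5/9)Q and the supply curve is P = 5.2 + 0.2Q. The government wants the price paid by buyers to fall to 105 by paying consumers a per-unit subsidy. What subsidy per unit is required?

Required subsidy s = 68 per unit

At a buyer price of 105, quantity demanded is 1028 − 1.8·105 = 839.
Sellers supply 839 only when they receive Ps = 5.2 + 0.2·839 = 173.
s = Ps − Pb = 173 − 105 = 68.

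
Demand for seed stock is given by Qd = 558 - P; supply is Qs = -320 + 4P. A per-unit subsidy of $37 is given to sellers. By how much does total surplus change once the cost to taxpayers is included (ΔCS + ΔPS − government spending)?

Net change in total surplus = -$547.6

Pre-subsidy: 558 - P = -320 + 4P gives P* = 175.6, Q* = 382.4.
With the subsidy, sellers receive Ps = Pb + 37 for each unit, where Pb is the price buyers pay.
Supply in terms of Pb becomes Qs = -320 + 4(Pb + 37) = -172 + 4Pb. Setting this equal to demand: 558 - Pb = -172 + 4Pb, so Pb = 146.
Sellers receive Ps = 146 + 37 = 183; Q' = 558 − 1·146 = 412.
ΔCS = ½(382.4 + 412)(175.6 − 146) = 11757.12; ΔPS = ½(382.4 + 412)(183 − 175.6) = 2939.28.
Government spending = 37 × 412 = 15244.
Net change = 11757.12 + 2939.28 − 15244 = -547.6. The loss equals the DWL triangle ½·37·29.6.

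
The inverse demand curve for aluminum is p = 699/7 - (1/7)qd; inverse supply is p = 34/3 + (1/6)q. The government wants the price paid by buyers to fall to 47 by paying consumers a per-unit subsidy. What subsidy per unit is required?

At a buyer price of 47, quantity demanded is 699 − 7·47 = 370.
Sellers supply 370 only when they receive ps = 34/3 + (1/6)·370 = 73.
s = ps − pb = 73 − 47 = 26.

Required subsidy s = 26 per unit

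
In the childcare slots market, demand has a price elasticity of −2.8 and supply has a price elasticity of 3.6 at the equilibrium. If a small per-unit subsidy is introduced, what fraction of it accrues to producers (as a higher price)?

For a small subsidy around the equilibrium, the benefit split depends on the relative slopes, which at a point are proportional to the elasticities.
Buyer share = εs/(εs + |εd|) = 3.6/(3.6 + 2.8) = 0.5625; seller share = |εd|/(εs + |εd|) = 0.4375.
So producers capture 0.4375 of the subsidy.

Producer share = 0.4375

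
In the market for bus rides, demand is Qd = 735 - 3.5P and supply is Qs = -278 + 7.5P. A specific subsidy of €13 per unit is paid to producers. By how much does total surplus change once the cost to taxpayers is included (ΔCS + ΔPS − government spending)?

Net change in total surplus = -17745/88

Pre-subsidy: 735 - 3.5P = -278 + 7.5P gives P* = 1013/11, Q* = 9079/22.
With the subsidy, sellers receive Ps = Pb + 13 for each unit, where Pb is the price buyers pay.
Supply in terms of Pb becomes Qs = -278 + 7.5(Pb + 13) = -180.5 + 7.5Pb. Setting this equal to demand: 735 - 3.5Pb = -180.5 + 7.5Pb, so Pb = 1831/22.
Sellers receive Ps = 1831/22 + 13 = 2117/22; Q' = 735 − 3.5·(1831/22) = 19523/44.
ΔCS = ½(9079/22 + 19523/44)(1013/11 − 1831/22) = 7347795/1936; ΔPS = ½(9079/22 + 19523/44)(2117/22 − 1013/11) = 3428971/1936.
Government spending = 13 × 19523/44 = 253799/44.
Net change = 7347795/1936 + 3428971/1936 − 253799/44 = -17745/88. The loss equals the DWL triangle ½·13·1365/44.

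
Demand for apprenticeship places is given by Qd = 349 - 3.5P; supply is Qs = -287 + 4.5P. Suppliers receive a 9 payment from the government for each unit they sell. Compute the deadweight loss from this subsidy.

Pre-subsidy: 349 - 3.5P = -287 + 4.5P gives P* = 79.5, Q* = 70.75.
With the subsidy, sellers receive Ps = Pb + 9 for each unit, where Pb is the price buyers pay.
Supply in terms of Pb becomes Qs = -287 + 4.5(Pb + 9) = -246.5 + 4.5Pb. Setting this equal to demand: 349 - 3.5Pb = -246.5 + 4.5Pb, so Pb = 74.4375.
Sellers receive Ps = 74.4375 + 9 = 83.4375; Q' = 349 − 3.5·74.4375 = 88.46875.
The subsidy expands output by 88.46875 − 70.75 = 17.71875 past the efficient level; on those units the gap between marginal cost and willingness to pay runs from 0 up to 9.
DWL = ½ × 9 × 17.71875 = 79.734375.

Deadweight loss = 79.734375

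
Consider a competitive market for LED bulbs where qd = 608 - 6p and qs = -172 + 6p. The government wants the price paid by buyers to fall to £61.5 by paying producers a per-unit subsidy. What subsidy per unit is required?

Required subsidy s = £7 per unit

At a buyer price of 61.5, quantity demanded is 608 − 6·61.5 = 239.
Sellers supply 239 only when they receive ps with -172 + 6·ps = 239, i.e. ps = 68.5.
s = ps − pb = 68.5 − 61.5 = 7.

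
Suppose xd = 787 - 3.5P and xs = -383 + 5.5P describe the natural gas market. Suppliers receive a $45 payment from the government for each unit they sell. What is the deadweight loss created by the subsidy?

Deadweight loss = $2165.625

Pre-subsidy: 787 - 3.5P = -383 + 5.5P gives P* = 130, x* = 332.
With the subsidy, sellers receive Ps = Pb + 45 for each unit, where Pb is the price buyers pay.
Supply in terms of Pb becomes xs = -383 + 5.5(Pb + 45) = -135.5 + 5.5Pb. Setting this equal to demand: 787 - 3.5Pb = -135.5 + 5.5Pb, so Pb = 102.5.
Sellers receive Ps = 102.5 + 45 = 147.5; x' = 787 − 3.5·102.5 = 428.25.
The subsidy expands output by 428.25 − 332 = 96.25 past the efficient level; on those units the gap between marginal cost and willingness to pay runs from 0 up to 45.
DWL = ½ × 45 × 96.25 = 2165.625.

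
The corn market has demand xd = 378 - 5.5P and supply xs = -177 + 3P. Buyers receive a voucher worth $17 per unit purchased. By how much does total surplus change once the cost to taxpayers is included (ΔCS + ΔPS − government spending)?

Pre-subsidy: 378 - 5.5P = -177 + 3P gives P* = 1110/17, x* = 321/17.
With the rebate, buyers effectively pay Pb = Ps − 17, where Ps is the price sellers receive.
Demand in terms of Ps becomes xd = 378 − 5.5(Ps − 17) = 471.5 - 5.5Ps. Setting this equal to supply: 471.5 - 5.5Ps = -177 + 3Ps, so Ps = 1297/17.
Buyers pay Pb = 1297/17 − 17 = 1008/17; x' = -177 + 3·(1297/17) = 882/17.
ΔCS = ½(321/17 + 882/17)(1110/17 − 1008/17) = 3609/17; ΔPS = ½(321/17 + 882/17)(1297/17 − 1110/17) = 13233/34.
Government spending = 17 × 882/17 = 882.
Net change = 3609/17 + 13233/34 − 882 = -280.5. The loss equals the DWL triangle ½·17·33.

Net change in total surplus = -$280.5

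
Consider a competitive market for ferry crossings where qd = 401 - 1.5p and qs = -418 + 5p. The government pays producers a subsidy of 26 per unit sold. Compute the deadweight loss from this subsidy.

Pre-subsidy: 401 - 1.5p = -418 + 5p gives p* = 126, q* = 212.
With the subsidy, sellers receive ps = pb + 26 for each unit, where pb is the price buyers pay.
Supply in terms of pb becomes qs = -418 + 5(pb + 26) = -288 + 5pb. Setting this equal to demand: 401 - 1.5pb = -288 + 5pb, so pb = 106.
Sellers receive ps = 106 + 26 = 132; q' = 401 − 1.5·106 = 242.
The subsidy expands output by 242 − 212 = 30 past the efficient level; on those units the gap between marginal cost and willingness to pay runs from 0 up to 26.
DWL = ½ × 26 × 30 = 390.

Deadweight loss = 390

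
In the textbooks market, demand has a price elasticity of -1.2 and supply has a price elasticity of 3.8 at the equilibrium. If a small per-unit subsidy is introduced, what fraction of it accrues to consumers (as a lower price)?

For a small subsidy around the equilibrium, the benefit split depends on the relative slopes, which at a point are proportional to the elasticities.
Buyer share = εs/(εs + |εd|) = 3.8/(3.8 + 1.2) = 0.76; seller share = |εd|/(εs + |εd|) = 0.24.

Consumer share = 0.76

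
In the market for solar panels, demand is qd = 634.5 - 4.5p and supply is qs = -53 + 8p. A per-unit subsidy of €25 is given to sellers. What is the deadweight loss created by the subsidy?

Pre-subsidy: 634.5 - 4.5p = -53 + 8p gives p* = 55, q* = 387.
With the subsidy, sellers receive ps = pb + 25 for each unit, where pb is the price buyers pay.
Supply in terms of pb becomes qs = -53 + 8(pb + 25) = 147 + 8pb. Setting this equal to demand: 634.5 - 4.5pb = 147 + 8pb, so pb = 39.
Sellers receive ps = 39 + 25 = 64; q' = 634.5 − 4.5·39 = 459.
The subsidy expands output by 459 − 387 = 72 past the efficient level; on those units the gap between marginal cost and willingness to pay runs from 0 up to 25.
DWL = ½ × 25 × 72 = 900.

Deadweight loss = €900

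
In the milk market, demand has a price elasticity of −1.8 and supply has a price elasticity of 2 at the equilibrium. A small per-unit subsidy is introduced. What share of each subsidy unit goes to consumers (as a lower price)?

For a small subsidy around the equilibrium, the benefit split depends on the relative slopes, which at a point are proportional to the elasticities.
Buyer share = εs/(εs + |εd|) = 2/(2 + 1.8) = 10/19; seller share = |εd|/(εs + |εd|) = 9/19.

Consumer share = 10/19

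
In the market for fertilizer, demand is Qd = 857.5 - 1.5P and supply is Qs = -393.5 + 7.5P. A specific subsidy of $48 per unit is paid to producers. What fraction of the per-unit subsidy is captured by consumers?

Consumer share = 5/6

Pre-subsidy: 857.5 - 1.5P = -393.5 + 7.5P gives P* = 139, Q* = 649.
With the subsidy, sellers receive Ps = Pb + 48 for each unit, where Pb is the price buyers pay.
Supply in terms of Pb becomes Qs = -393.5 + 7.5(Pb + 48) = -33.5 + 7.5Pb. Setting this equal to demand: 857.5 - 1.5Pb = -33.5 + 7.5Pb, so Pb = 99.
Sellers receive Ps = 99 + 48 = 147; Q' = 857.5 − 1.5·99 = 709.
Buyers' price falls by P* − Pb = 139 − 99 = 40; sellers' price rises by Ps − P* = 147 − 139 = 8.
So consumers capture 40/48 = 5/6 of each unit of subsidy.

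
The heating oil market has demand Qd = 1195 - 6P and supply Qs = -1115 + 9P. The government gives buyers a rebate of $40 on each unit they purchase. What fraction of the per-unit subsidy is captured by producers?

Producer share = 0.4

Pre-subsidy: 1195 - 6P = -1115 + 9P gives P* = 154, Q* = 271.
With the rebate, buyers effectively pay Pb = Ps − 40, where Ps is the price sellers receive.
Demand in terms of Ps becomes Qd = 1195 − 6(Ps − 40) = 1435 - 6Ps. Setting this equal to supply: 1435 - 6Ps = -1115 + 9Ps, so Ps = 170.
Buyers pay Pb = 170 − 40 = 130; Q' = -1115 + 9·170 = 415.
Buyers' price falls by P* − Pb = 154 − 130 = 24; sellers' price rises by Ps − P* = 170 − 154 = 16.
So producers capture 16/40 = 0.4 of each unit of subsidy.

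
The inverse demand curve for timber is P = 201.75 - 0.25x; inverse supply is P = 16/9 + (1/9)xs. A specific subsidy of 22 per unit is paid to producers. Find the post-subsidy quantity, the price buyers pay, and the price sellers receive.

x' = 7991/13; buyers pay 625/13; sellers receive 911/13

Pre-subsidy: 201.75 - 0.25x = 16/9 + (1/9)x gives x* = 7199/13 and P* = 823/13.
With the subsidy, sellers receive Ps = Pb + 22 for each unit, where Pb is the price buyers pay.
On the curves, Pb = 201.75 - 0.25x and Ps = 16/9 + (1/9)x; the wedge Ps − Pb = 22 gives 16/9 + (1/9)x − (201.75 - 0.25x) = 22, so x' = 7991/13.
Then Pb = 201.75 − 0.25·(7991/13) = 625/13 and Ps = 16/9 + (1/9)·(7991/13) = 911/13.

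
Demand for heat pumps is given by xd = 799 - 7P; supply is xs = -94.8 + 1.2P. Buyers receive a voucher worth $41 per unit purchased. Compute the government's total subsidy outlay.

Pre-subsidy: 799 - 7P = -94.8 + 1.2P gives P* = 109, x* = 36.
With the rebate, buyers effectively pay Pb = Ps − 41, where Ps is the price sellers receive.
Demand in terms of Ps becomes xd = 799 − 7(Ps − 41) = 1086 - 7Ps. Setting this equal to supply: 1086 - 7Ps = -94.8 + 1.2Ps, so Ps = 144.
Buyers pay Pb = 144 − 41 = 103; x' = -94.8 + 1.2·144 = 78.
Government outlay = subsidy × quantity = 41 × 78 = 3198.

Government cost = $3198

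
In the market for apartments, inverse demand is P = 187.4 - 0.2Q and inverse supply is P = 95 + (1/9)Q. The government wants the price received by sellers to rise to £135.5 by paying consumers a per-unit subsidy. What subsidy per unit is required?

At a seller price of 135.5, quantity supplied is -855 + 9·135.5 = 364.5.
Buyers absorb 364.5 only when they pay Pb = 187.4 − 0.2·364.5 = 114.5.
s = Ps − Pb = 135.5 − 114.5 = 21.

Required subsidy s = £21 per unit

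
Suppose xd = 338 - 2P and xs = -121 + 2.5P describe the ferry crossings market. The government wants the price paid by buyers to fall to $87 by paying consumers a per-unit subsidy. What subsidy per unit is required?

At a buyer price of 87, quantity demanded is 338 − 2·87 = 164.
Sellers supply 164 only when they receive Ps with -121 + 2.5·Ps = 164, i.e. Ps = 114.
s = Ps − Pb = 114 − 87 = 27.

Required subsidy s = $27 per unit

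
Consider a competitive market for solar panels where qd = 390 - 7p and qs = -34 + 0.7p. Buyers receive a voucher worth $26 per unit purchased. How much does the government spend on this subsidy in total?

Pre-subsidy: 390 - 7p = -34 + 0.7p gives p* = 4240/77, q* = 50/11.
With the rebate, buyers effectively pay pb = ps − 26, where ps is the price sellers receive.
Demand in terms of ps becomes qd = 390 − 7(ps − 26) = 572 - 7ps. Setting this equal to supply: 572 - 7ps = -34 + 0.7ps, so ps = 6060/77.
Buyers pay pb = 6060/77 − 26 = 4058/77; q' = -34 + 0.7·(6060/77) = 232/11.
Government outlay = subsidy × quantity = 26 × 232/11 = 6032/11.

Government cost = 6032/11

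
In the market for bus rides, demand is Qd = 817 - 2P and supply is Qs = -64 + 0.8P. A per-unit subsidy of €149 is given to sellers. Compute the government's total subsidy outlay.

Pre-subsidy: 817 - 2P = -64 + 0.8P gives P* = 4405/14, Q* = 1314/7.
With the subsidy, sellers receive Ps = Pb + 149 for each unit, where Pb is the price buyers pay.
Supply in terms of Pb becomes Qs = -64 + 0.8(Pb + 149) = 55.2 + 0.8Pb. Setting this equal to demand: 817 - 2Pb = 55.2 + 0.8Pb, so Pb = 3809/14.
Sellers receive Ps = 3809/14 + 149 = 5895/14; Q' = 817 − 2·(3809/14) = 1910/7.
Government outlay = subsidy × quantity = 149 × 1910/7 = 284590/7.

Government cost = 284590/7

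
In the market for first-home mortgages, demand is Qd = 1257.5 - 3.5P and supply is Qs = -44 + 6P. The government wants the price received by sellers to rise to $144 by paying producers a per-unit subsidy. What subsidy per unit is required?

At a seller price of 144, quantity supplied is -44 + 6·144 = 820.
Buyers absorb 820 only when they pay Pb with 1257.5 − 3.5·Pb = 820, i.e. Pb = 125.
s = Ps − Pb = 144 − 125 = 19.

Required subsidy s = $19 per unit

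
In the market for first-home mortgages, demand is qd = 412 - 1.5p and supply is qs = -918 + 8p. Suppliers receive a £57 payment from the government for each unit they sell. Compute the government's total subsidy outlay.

Government cost = £15618

Pre-subsidy: 412 - 1.5p = -918 + 8p gives p* = 140, q* = 202.
With the subsidy, sellers receive ps = pb + 57 for each unit, where pb is the price buyers pay.
Supply in terms of pb becomes qs = -918 + 8(pb + 57) = -462 + 8pb. Setting this equal to demand: 412 - 1.5pb = -462 + 8pb, so pb = 92.
Sellers receive ps = 92 + 57 = 149; q' = 412 − 1.5·92 = 274.
Government outlay = subsidy × quantity = 57 × 274 = 15618.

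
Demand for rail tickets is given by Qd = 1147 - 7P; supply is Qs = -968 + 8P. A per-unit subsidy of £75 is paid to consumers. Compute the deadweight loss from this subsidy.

Pre-subsidy: 1147 - 7P = -968 + 8P gives P* = 141, Q* = 160.
With the rebate, buyers effectively pay Pb = Ps − 75, where Ps is the price sellers receive.
Demand in terms of Ps becomes Qd = 1147 − 7(Ps − 75) = 1672 - 7Ps. Setting this equal to supply: 1672 - 7Ps = -968 + 8Ps, so Ps = 176.
Buyers pay Pb = 176 − 75 = 101; Q' = -968 + 8·176 = 440.
The subsidy expands output by 440 − 160 = 280 past the efficient level; on those units the gap between marginal cost and willingness to pay runs from 0 up to 75.
DWL = ½ × 75 × 280 = 10500.

Deadweight loss = £10500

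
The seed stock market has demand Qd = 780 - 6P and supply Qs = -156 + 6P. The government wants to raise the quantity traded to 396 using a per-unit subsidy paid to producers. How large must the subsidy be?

At Q = 396, invert demand for the buyer price: Pb = (780 − 396)/6 = 64; invert supply for the seller price: Ps = (396 − (-156))/6 = 92.
The subsidy must fill the gap: s = Ps − Pb = 92 − 64 = 28.

Required subsidy s = 28 per unit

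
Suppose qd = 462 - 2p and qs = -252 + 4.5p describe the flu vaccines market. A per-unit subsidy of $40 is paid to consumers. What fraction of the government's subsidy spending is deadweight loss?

DWL / government spending = 4/43

Pre-subsidy: 462 - 2p = -252 + 4.5p gives p* = 1428/13, q* = 3150/13.
With the rebate, buyers effectively pay pb = ps − 40, where ps is the price sellers receive.
Demand in terms of ps becomes qd = 462 − 2(ps − 40) = 542 - 2ps. Setting this equal to supply: 542 - 2ps = -252 + 4.5ps, so ps = 1588/13.
Buyers pay pb = 1588/13 − 40 = 1068/13; q' = -252 + 4.5·(1588/13) = 3870/13.
ΔCS = ½(3150/13 + 3870/13)(1428/13 − 1068/13) = 97200/13; ΔPS = ½(3150/13 + 3870/13)(1588/13 − 1428/13) = 43200/13.
Government spending = 40 × 3870/13 = 154800/13.
DWL = ½ × 40 × (3870/13 − 3150/13) = 14400/13; fraction = (14400/13) / (154800/13) = 4/43.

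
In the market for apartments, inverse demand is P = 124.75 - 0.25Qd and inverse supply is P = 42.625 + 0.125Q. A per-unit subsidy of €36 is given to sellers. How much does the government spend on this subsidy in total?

Pre-subsidy: 124.75 - 0.25Q = 42.625 + 0.125Q gives Q* = 219 and P* = 70.
With the subsidy, sellers receive Ps = Pb + 36 for each unit, where Pb is the price buyers pay.
On the curves, Pb = 124.75 - 0.25Q and Ps = 42.625 + 0.125Q; the wedge Ps − Pb = 36 gives 42.625 + 0.125Q − (124.75 - 0.25Q) = 36, so Q' = 315.
Then Pb = 124.75 − 0.25·315 = 46 and Ps = 42.625 + 0.125·315 = 82.
Government outlay = subsidy × quantity = 36 × 315 = 11340.

Government cost = €11340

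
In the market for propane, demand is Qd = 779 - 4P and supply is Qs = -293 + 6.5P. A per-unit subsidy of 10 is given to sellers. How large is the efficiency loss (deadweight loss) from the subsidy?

Deadweight loss = 2600/21

Pre-subsidy: 779 - 4P = -293 + 6.5P gives P* = 2144/21, Q* = 7783/21.
With the subsidy, sellers receive Ps = Pb + 10 for each unit, where Pb is the price buyers pay.
Supply in terms of Pb becomes Qs = -293 + 6.5(Pb + 10) = -228 + 6.5Pb. Setting this equal to demand: 779 - 4Pb = -228 + 6.5Pb, so Pb = 2014/21.
Sellers receive Ps = 2014/21 + 10 = 2224/21; Q' = 779 − 4·(2014/21) = 8303/21.
The subsidy expands output by 8303/21 − 7783/21 = 520/21 past the efficient level; on those units the gap between marginal cost and willingness to pay runs from 0 up to 10.
DWL = ½ × 10 × 520/21 = 2600/21.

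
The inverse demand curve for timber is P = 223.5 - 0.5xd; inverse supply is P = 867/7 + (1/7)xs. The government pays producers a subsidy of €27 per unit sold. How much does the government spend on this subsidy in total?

Government cost = €5319

Pre-subsidy: 223.5 - 0.5x = 867/7 + (1/7)x gives x* = 155 and P* = 146.
With the subsidy, sellers receive Ps = Pb + 27 for each unit, where Pb is the price buyers pay.
On the curves, Pb = 223.5 - 0.5x and Ps = 867/7 + (1/7)x; the wedge Ps − Pb = 27 gives 867/7 + (1/7)x − (223.5 - 0.5x) = 27, so x' = 197.
Then Pb = 223.5 − 0.5·197 = 125 and Ps = 867/7 + (1/7)·197 = 152.
Government outlay = subsidy × quantity = 27 × 197 = 5319.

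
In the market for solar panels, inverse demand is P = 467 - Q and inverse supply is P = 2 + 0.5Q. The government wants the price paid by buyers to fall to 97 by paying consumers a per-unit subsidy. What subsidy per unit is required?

At a buyer price of 97, quantity demanded is 467 − 1·97 = 370.
Sellers supply 370 only when they receive Ps = 2 + 0.5·370 = 187.
s = Ps − Pb = 187 − 97 = 90.

Required subsidy s = 90 per unit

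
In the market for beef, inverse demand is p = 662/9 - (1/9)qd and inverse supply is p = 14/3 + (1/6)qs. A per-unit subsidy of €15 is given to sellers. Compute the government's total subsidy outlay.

Pre-subsidy: 662/9 - (1/9)q = 14/3 + (1/6)q gives q* = 248 and p* = 46.
With the subsidy, sellers receive ps = pb + 15 for each unit, where pb is the price buyers pay.
On the curves, pb = 662/9 - (1/9)q and ps = 14/3 + (1/6)q; the wedge ps − pb = 15 gives 14/3 + (1/6)q − (662/9 - (1/9)q) = 15, so q' = 302.
Then pb = 662/9 − (1/9)·302 = 40 and ps = 14/3 + (1/6)·302 = 55.
Government outlay = subsidy × quantity = 15 × 302 = 4530.

Government cost = €4530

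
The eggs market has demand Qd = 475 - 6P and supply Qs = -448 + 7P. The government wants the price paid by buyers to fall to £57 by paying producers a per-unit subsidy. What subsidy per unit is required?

At a buyer price of 57, quantity demanded is 475 − 6·57 = 133.
Sellers supply 133 only when they receive Ps with -448 + 7·Ps = 133, i.e. Ps = 83.
s = Ps − Pb = 83 − 57 = 26.

Required subsidy s = £26 per unit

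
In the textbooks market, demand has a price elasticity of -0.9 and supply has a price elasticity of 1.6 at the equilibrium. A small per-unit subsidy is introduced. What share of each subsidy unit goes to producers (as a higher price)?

Producer share = 0.36

For a small subsidy around the equilibrium, the benefit split depends on the relative slopes, which at a point are proportional to the elasticities.
Buyer share = εs/(εs + |εd|) = 1.6/(1.6 + 0.9) = 0.64; seller share = |εd|/(εs + |εd|) = 0.36.
So producers capture 0.36 of the subsidy.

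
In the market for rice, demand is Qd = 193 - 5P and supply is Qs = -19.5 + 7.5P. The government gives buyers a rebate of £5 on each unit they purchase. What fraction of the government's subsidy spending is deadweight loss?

Pre-subsidy: 193 - 5P = -19.5 + 7.5P gives P* = 17, Q* = 108.
With the rebate, buyers effectively pay Pb = Ps − 5, where Ps is the price sellers receive.
Demand in terms of Ps becomes Qd = 193 − 5(Ps − 5) = 218 - 5Ps. Setting this equal to supply: 218 - 5Ps = -19.5 + 7.5Ps, so Ps = 19.
Buyers pay Pb = 19 − 5 = 14; Q' = -19.5 + 7.5·19 = 123.
ΔCS = ½(108 + 123)(17 − 14) = 346.5; ΔPS = ½(108 + 123)(19 − 17) = 231.
Government spending = 5 × 123 = 615.
DWL = ½ × 5 × (123 − 108) = 37.5; fraction = 37.5 / 615 = 5/82.

DWL / government spending = 5/82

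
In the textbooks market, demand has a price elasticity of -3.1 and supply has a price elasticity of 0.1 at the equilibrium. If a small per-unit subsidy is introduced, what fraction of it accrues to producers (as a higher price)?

For a small subsidy around the equilibrium, the benefit split depends on the relative slopes, which at a point are proportional to the elasticities.
Buyer share = εs/(εs + |εd|) = 0.1/(0.1 + 3.1) = 0.03125; seller share = |εd|/(εs + |εd|) = 0.96875.
So producers capture 0.96875 of the subsidy.

Producer share = 0.96875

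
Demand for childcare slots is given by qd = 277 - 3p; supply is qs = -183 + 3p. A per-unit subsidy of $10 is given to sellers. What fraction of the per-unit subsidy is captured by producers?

Producer share = 0.5

Pre-subsidy: 277 - 3p = -183 + 3p gives p* = 230/3, q* = 47.
With the subsidy, sellers receive ps = pb + 10 for each unit, where pb is the price buyers pay.
Supply in terms of pb becomes qs = -183 + 3(pb + 10) = -153 + 3pb. Setting this equal to demand: 277 - 3pb = -153 + 3pb, so pb = 215/3.
Sellers receive ps = 215/3 + 10 = 245/3; q' = 277 − 3·(215/3) = 62.
Buyers' price falls by p* − pb = 230/3 − 215/3 = 5; sellers' price rises by ps − p* = 245/3 − 230/3 = 5.
So producers capture 5/10 = 0.5 of each unit of subsidy.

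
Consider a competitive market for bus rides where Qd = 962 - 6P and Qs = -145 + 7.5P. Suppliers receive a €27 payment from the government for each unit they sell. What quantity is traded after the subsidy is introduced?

Pre-subsidy: 962 - 6P = -145 + 7.5P gives P* = 82, Q* = 470.
With the subsidy, sellers receive Ps = Pb + 27 for each unit, where Pb is the price buyers pay.
Supply in terms of Pb becomes Qs = -145 + 7.5(Pb + 27) = 57.5 + 7.5Pb. Setting this equal to demand: 962 - 6Pb = 57.5 + 7.5Pb, so Pb = 67.
Sellers receive Ps = 67 + 27 = 94; Q' = 962 − 6·67 = 560.

Q' = 560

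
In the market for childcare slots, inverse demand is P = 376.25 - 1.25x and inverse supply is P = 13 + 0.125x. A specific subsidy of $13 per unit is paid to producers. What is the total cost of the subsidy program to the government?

Government cost = 39130/11

Pre-subsidy: 376.25 - 1.25x = 13 + 0.125x gives x* = 2906/11 and P* = 2025/44.
With the subsidy, sellers receive Ps = Pb + 13 for each unit, where Pb is the price buyers pay.
On the curves, Pb = 376.25 - 1.25x and Ps = 13 + 0.125x; the wedge Ps − Pb = 13 gives 13 + 0.125x − (376.25 - 1.25x) = 13, so x' = 3010/11.
Then Pb = 376.25 − 1.25·(3010/11) = 1505/44 and Ps = 13 + 0.125·(3010/11) = 2077/44.
Government outlay = subsidy × quantity = 13 × 3010/11 = 39130/11.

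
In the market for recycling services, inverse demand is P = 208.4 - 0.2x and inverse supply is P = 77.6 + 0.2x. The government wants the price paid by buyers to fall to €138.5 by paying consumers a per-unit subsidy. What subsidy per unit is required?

Required subsidy s = €9 per unit

At a buyer price of 138.5, quantity demanded is 1042 − 5·138.5 = 349.5.
Sellers supply 349.5 only when they receive Ps = 77.6 + 0.2·349.5 = 147.5.
s = Ps − Pb = 147.5 − 138.5 = 9.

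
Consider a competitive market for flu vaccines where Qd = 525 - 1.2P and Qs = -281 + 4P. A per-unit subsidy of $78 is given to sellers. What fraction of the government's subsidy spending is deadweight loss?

DWL / government spending = 12/137

Pre-subsidy: 525 - 1.2P = -281 + 4P gives P* = 155, Q* = 339.
With the subsidy, sellers receive Ps = Pb + 78 for each unit, where Pb is the price buyers pay.
Supply in terms of Pb becomes Qs = -281 + 4(Pb + 78) = 31 + 4Pb. Setting this equal to demand: 525 - 1.2Pb = 31 + 4Pb, so Pb = 95.
Sellers receive Ps = 95 + 78 = 173; Q' = 525 − 1.2·95 = 411.
ΔCS = ½(339 + 411)(155 − 95) = 22500; ΔPS = ½(339 + 411)(173 − 155) = 6750.
Government spending = 78 × 411 = 32058.
DWL = ½ × 78 × (411 − 339) = 2808; fraction = 2808 / 32058 = 12/137.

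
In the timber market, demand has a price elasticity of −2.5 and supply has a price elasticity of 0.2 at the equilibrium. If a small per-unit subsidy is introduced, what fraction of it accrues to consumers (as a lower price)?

Consumer share = 2/27

For a small subsidy around the equilibrium, the benefit split depends on the relative slopes, which at a point are proportional to the elasticities.
Buyer share = εs/(εs + |εd|) = 0.2/(0.2 + 2.5) = 2/27; seller share = |εd|/(εs + |εd|) = 25/27.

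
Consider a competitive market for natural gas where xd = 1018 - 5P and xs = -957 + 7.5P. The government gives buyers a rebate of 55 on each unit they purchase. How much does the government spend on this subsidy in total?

Government cost = 21615

Pre-subsidy: 1018 - 5P = -957 + 7.5P gives P* = 158, x* = 228.
With the rebate, buyers effectively pay Pb = Ps − 55, where Ps is the price sellers receive.
Demand in terms of Ps becomes xd = 1018 − 5(Ps − 55) = 1293 - 5Ps. Setting this equal to supply: 1293 - 5Ps = -957 + 7.5Ps, so Ps = 180.
Buyers pay Pb = 180 − 55 = 125; x' = -957 + 7.5·180 = 393.
Government outlay = subsidy × quantity = 55 × 393 = 21615.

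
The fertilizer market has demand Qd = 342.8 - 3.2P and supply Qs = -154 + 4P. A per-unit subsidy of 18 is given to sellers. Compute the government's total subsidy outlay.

Government cost = 2772

Pre-subsidy: 342.8 - 3.2P = -154 + 4P gives P* = 69, Q* = 122.
With the subsidy, sellers receive Ps = Pb + 18 for each unit, where Pb is the price buyers pay.
Supply in terms of Pb becomes Qs = -154 + 4(Pb + 18) = -82 + 4Pb. Setting this equal to demand: 342.8 - 3.2Pb = -82 + 4Pb, so Pb = 59.
Sellers receive Ps = 59 + 18 = 77; Q' = 342.8 − 3.2·59 = 154.
Government outlay = subsidy × quantity = 18 × 154 = 2772.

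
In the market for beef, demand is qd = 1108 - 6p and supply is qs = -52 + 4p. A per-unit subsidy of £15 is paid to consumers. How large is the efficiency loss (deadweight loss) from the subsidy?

Deadweight loss = £270

Pre-subsidy: 1108 - 6p = -52 + 4p gives p* = 116, q* = 412.
With the rebate, buyers effectively pay pb = ps − 15, where ps is the price sellers receive.
Demand in terms of ps becomes qd = 1108 − 6(ps − 15) = 1198 - 6ps. Setting this equal to supply: 1198 - 6ps = -52 + 4ps, so ps = 125.
Buyers pay pb = 125 − 15 = 110; q' = -52 + 4·125 = 448.
The subsidy expands output by 448 − 412 = 36 past the efficient level; on those units the gap between marginal cost and willingness to pay runs from 0 up to 15.
DWL = ½ × 15 × 36 = 270.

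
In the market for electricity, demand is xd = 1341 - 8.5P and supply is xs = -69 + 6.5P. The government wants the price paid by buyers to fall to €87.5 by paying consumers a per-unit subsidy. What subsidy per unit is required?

Required subsidy s = €15 per unit

At a buyer price of 87.5, quantity demanded is 1341 − 8.5·87.5 = 597.25.
Sellers supply 597.25 only when they receive Ps with -69 + 6.5·Ps = 597.25, i.e. Ps = 102.5.
s = Ps − Pb = 102.5 − 87.5 = 15.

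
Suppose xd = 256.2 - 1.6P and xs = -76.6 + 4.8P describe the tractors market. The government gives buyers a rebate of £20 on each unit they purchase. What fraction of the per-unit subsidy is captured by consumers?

Pre-subsidy: 256.2 - 1.6P = -76.6 + 4.8P gives P* = 52, x* = 173.
With the rebate, buyers effectively pay Pb = Ps − 20, where Ps is the price sellers receive.
Demand in terms of Ps becomes xd = 256.2 − 1.6(Ps − 20) = 288.2 - 1.6Ps. Setting this equal to supply: 288.2 - 1.6Ps = -76.6 + 4.8Ps, so Ps = 57.
Buyers pay Pb = 57 − 20 = 37; x' = -76.6 + 4.8·57 = 197.
Buyers' price falls by P* − Pb = 52 − 37 = 15; sellers' price rises by Ps − P* = 57 − 52 = 5.
So consumers capture 15/20 = 0.75 of each unit of subsidy.

Consumer share = 0.75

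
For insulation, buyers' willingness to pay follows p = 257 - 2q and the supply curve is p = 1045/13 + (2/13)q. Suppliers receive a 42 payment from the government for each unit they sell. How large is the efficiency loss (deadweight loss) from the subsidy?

Deadweight loss = 409.5

Pre-subsidy: 257 - 2q = 1045/13 + (2/13)q gives q* = 82 and p* = 93.
With the subsidy, sellers receive ps = pb + 42 for each unit, where pb is the price buyers pay.
On the curves, pb = 257 - 2q and ps = 1045/13 + (2/13)q; the wedge ps − pb = 42 gives 1045/13 + (2/13)q − (257 - 2q) = 42, so q' = 101.5.
Then pb = 257 − 2·101.5 = 54 and ps = 1045/13 + (2/13)·101.5 = 96.
The subsidy expands output by 101.5 − 82 = 19.5 past the efficient level; on those units the gap between marginal cost and willingness to pay runs from 0 up to 42.
DWL = ½ × 42 × 19.5 = 409.5.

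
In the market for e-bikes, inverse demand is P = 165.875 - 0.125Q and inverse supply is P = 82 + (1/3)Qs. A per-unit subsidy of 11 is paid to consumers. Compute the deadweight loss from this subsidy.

Pre-subsidy: 165.875 - 0.125Q = 82 + (1/3)Q gives Q* = 183 and P* = 143.
With the rebate, buyers effectively pay Pb = Ps − 11, where Ps is the price sellers receive.
On the curves, Pb = 165.875 - 0.125Q and Ps = 82 + (1/3)Q; the wedge Ps − Pb = 11 gives 82 + (1/3)Q − (165.875 - 0.125Q) = 11, so Q' = 207.
Then Pb = 165.875 − 0.125·207 = 140 and Ps = 82 + (1/3)·207 = 151.
The subsidy expands output by 207 − 183 = 24 past the efficient level; on those units the gap between marginal cost and willingness to pay runs from 0 up to 11.
DWL = ½ × 11 × 24 = 132.

Deadweight loss = 132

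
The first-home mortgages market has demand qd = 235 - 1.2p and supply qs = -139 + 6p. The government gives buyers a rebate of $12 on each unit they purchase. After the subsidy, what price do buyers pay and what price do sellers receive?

Buyers pay 755/18; sellers receive 971/18

Pre-subsidy: 235 - 1.2p = -139 + 6p gives p* = 935/18, q* = 518/3.
With the rebate, buyers effectively pay pb = ps − 12, where ps is the price sellers receive.
Demand in terms of ps becomes qd = 235 − 1.2(ps − 12) = 249.4 - 1.2ps. Setting this equal to supply: 249.4 - 1.2ps = -139 + 6ps, so ps = 971/18.
Buyers pay pb = 971/18 − 12 = 755/18; q' = -139 + 6·(971/18) = 554/3.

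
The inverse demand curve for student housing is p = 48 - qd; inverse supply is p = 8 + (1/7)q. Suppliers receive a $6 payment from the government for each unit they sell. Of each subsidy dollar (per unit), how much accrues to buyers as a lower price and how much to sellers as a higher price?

Buyers gain $5.25 per unit; sellers gain $0.75 per unit

Pre-subsidy: 48 - q = 8 + (1/7)q gives q* = 35 and p* = 13.
With the subsidy, sellers receive ps = pb + 6 for each unit, where pb is the price buyers pay.
On the curves, pb = 48 - q and ps = 8 + (1/7)q; the wedge ps − pb = 6 gives 8 + (1/7)q − (48 - q) = 6, so q' = 40.25.
Then pb = 48 − 1·40.25 = 7.75 and ps = 8 + (1/7)·40.25 = 13.75.
Buyers' price falls by p* − pb = 13 − 7.75 = 5.25; sellers' price rises by ps − p* = 13.75 − 13 = 0.75.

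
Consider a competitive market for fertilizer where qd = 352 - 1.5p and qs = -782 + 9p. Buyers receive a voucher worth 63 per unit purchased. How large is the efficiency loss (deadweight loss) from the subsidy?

Pre-subsidy: 352 - 1.5p = -782 + 9p gives p* = 108, q* = 190.
With the rebate, buyers effectively pay pb = ps − 63, where ps is the price sellers receive.
Demand in terms of ps becomes qd = 352 − 1.5(ps − 63) = 446.5 - 1.5ps. Setting this equal to supply: 446.5 - 1.5ps = -782 + 9ps, so ps = 117.
Buyers pay pb = 117 − 63 = 54; q' = -782 + 9·117 = 271.
The subsidy expands output by 271 − 190 = 81 past the efficient level; on those units the gap between marginal cost and willingness to pay runs from 0 up to 63.
DWL = ½ × 63 × 81 = 2551.5.

Deadweight loss = 2551.5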